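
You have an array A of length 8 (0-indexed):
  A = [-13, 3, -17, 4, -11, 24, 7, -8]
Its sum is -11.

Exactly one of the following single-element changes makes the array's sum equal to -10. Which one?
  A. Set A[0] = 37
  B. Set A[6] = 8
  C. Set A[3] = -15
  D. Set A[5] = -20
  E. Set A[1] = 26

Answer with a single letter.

Answer: B

Derivation:
Option A: A[0] -13->37, delta=50, new_sum=-11+(50)=39
Option B: A[6] 7->8, delta=1, new_sum=-11+(1)=-10 <-- matches target
Option C: A[3] 4->-15, delta=-19, new_sum=-11+(-19)=-30
Option D: A[5] 24->-20, delta=-44, new_sum=-11+(-44)=-55
Option E: A[1] 3->26, delta=23, new_sum=-11+(23)=12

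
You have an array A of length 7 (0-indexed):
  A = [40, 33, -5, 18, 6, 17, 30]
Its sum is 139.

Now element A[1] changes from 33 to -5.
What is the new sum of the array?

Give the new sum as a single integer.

Answer: 101

Derivation:
Old value at index 1: 33
New value at index 1: -5
Delta = -5 - 33 = -38
New sum = old_sum + delta = 139 + (-38) = 101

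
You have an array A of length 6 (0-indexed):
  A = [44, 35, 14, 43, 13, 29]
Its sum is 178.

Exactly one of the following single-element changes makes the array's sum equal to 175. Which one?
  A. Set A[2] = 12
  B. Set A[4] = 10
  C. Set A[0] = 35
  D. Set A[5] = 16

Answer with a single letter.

Answer: B

Derivation:
Option A: A[2] 14->12, delta=-2, new_sum=178+(-2)=176
Option B: A[4] 13->10, delta=-3, new_sum=178+(-3)=175 <-- matches target
Option C: A[0] 44->35, delta=-9, new_sum=178+(-9)=169
Option D: A[5] 29->16, delta=-13, new_sum=178+(-13)=165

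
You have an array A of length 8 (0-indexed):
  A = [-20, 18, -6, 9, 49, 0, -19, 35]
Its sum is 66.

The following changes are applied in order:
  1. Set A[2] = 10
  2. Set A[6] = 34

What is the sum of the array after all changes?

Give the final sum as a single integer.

Initial sum: 66
Change 1: A[2] -6 -> 10, delta = 16, sum = 82
Change 2: A[6] -19 -> 34, delta = 53, sum = 135

Answer: 135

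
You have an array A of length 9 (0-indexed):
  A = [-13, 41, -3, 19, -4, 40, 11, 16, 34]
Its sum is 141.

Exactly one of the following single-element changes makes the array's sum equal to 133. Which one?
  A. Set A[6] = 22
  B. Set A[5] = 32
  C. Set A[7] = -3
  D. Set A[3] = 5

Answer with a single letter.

Answer: B

Derivation:
Option A: A[6] 11->22, delta=11, new_sum=141+(11)=152
Option B: A[5] 40->32, delta=-8, new_sum=141+(-8)=133 <-- matches target
Option C: A[7] 16->-3, delta=-19, new_sum=141+(-19)=122
Option D: A[3] 19->5, delta=-14, new_sum=141+(-14)=127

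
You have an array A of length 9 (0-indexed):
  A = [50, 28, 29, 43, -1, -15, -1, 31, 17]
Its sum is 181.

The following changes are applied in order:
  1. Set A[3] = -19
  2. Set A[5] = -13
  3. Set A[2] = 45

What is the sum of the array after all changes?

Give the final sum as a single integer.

Answer: 137

Derivation:
Initial sum: 181
Change 1: A[3] 43 -> -19, delta = -62, sum = 119
Change 2: A[5] -15 -> -13, delta = 2, sum = 121
Change 3: A[2] 29 -> 45, delta = 16, sum = 137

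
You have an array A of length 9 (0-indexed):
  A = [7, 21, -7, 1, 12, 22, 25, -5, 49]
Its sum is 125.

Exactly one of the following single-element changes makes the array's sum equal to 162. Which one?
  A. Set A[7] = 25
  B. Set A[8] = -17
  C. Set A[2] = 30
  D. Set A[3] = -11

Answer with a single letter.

Option A: A[7] -5->25, delta=30, new_sum=125+(30)=155
Option B: A[8] 49->-17, delta=-66, new_sum=125+(-66)=59
Option C: A[2] -7->30, delta=37, new_sum=125+(37)=162 <-- matches target
Option D: A[3] 1->-11, delta=-12, new_sum=125+(-12)=113

Answer: C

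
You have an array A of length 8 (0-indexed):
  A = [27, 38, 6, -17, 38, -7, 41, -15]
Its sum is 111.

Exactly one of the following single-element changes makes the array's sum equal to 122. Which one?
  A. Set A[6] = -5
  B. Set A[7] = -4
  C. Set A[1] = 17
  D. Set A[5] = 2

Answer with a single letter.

Option A: A[6] 41->-5, delta=-46, new_sum=111+(-46)=65
Option B: A[7] -15->-4, delta=11, new_sum=111+(11)=122 <-- matches target
Option C: A[1] 38->17, delta=-21, new_sum=111+(-21)=90
Option D: A[5] -7->2, delta=9, new_sum=111+(9)=120

Answer: B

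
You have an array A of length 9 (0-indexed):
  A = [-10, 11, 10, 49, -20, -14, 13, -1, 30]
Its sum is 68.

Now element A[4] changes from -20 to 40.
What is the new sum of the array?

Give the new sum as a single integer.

Answer: 128

Derivation:
Old value at index 4: -20
New value at index 4: 40
Delta = 40 - -20 = 60
New sum = old_sum + delta = 68 + (60) = 128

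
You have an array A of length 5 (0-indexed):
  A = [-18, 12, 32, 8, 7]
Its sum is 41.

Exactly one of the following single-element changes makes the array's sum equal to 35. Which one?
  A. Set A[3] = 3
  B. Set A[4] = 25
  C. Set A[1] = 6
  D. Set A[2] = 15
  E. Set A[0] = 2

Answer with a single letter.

Option A: A[3] 8->3, delta=-5, new_sum=41+(-5)=36
Option B: A[4] 7->25, delta=18, new_sum=41+(18)=59
Option C: A[1] 12->6, delta=-6, new_sum=41+(-6)=35 <-- matches target
Option D: A[2] 32->15, delta=-17, new_sum=41+(-17)=24
Option E: A[0] -18->2, delta=20, new_sum=41+(20)=61

Answer: C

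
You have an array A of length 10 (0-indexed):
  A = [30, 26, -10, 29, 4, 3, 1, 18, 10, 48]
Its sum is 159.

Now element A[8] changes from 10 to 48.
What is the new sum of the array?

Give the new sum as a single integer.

Old value at index 8: 10
New value at index 8: 48
Delta = 48 - 10 = 38
New sum = old_sum + delta = 159 + (38) = 197

Answer: 197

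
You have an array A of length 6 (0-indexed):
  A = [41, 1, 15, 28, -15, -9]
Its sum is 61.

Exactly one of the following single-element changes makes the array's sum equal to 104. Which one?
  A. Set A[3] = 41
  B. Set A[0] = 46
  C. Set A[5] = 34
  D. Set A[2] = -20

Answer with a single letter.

Answer: C

Derivation:
Option A: A[3] 28->41, delta=13, new_sum=61+(13)=74
Option B: A[0] 41->46, delta=5, new_sum=61+(5)=66
Option C: A[5] -9->34, delta=43, new_sum=61+(43)=104 <-- matches target
Option D: A[2] 15->-20, delta=-35, new_sum=61+(-35)=26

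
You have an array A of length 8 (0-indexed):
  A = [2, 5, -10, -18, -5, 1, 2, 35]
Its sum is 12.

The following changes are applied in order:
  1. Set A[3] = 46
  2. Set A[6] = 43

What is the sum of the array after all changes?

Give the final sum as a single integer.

Initial sum: 12
Change 1: A[3] -18 -> 46, delta = 64, sum = 76
Change 2: A[6] 2 -> 43, delta = 41, sum = 117

Answer: 117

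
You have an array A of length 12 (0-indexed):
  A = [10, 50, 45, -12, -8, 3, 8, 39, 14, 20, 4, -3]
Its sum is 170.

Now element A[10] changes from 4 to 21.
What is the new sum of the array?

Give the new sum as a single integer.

Old value at index 10: 4
New value at index 10: 21
Delta = 21 - 4 = 17
New sum = old_sum + delta = 170 + (17) = 187

Answer: 187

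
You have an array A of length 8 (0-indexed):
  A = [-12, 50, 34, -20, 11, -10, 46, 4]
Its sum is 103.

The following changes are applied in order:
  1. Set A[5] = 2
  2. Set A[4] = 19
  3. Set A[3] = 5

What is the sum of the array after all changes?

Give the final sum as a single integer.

Initial sum: 103
Change 1: A[5] -10 -> 2, delta = 12, sum = 115
Change 2: A[4] 11 -> 19, delta = 8, sum = 123
Change 3: A[3] -20 -> 5, delta = 25, sum = 148

Answer: 148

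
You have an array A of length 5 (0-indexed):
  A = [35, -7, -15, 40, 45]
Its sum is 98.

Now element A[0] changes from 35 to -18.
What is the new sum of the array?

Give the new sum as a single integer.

Answer: 45

Derivation:
Old value at index 0: 35
New value at index 0: -18
Delta = -18 - 35 = -53
New sum = old_sum + delta = 98 + (-53) = 45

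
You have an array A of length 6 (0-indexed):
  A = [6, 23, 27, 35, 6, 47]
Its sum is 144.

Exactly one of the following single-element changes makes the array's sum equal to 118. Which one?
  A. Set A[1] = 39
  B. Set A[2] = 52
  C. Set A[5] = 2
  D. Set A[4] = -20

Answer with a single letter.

Option A: A[1] 23->39, delta=16, new_sum=144+(16)=160
Option B: A[2] 27->52, delta=25, new_sum=144+(25)=169
Option C: A[5] 47->2, delta=-45, new_sum=144+(-45)=99
Option D: A[4] 6->-20, delta=-26, new_sum=144+(-26)=118 <-- matches target

Answer: D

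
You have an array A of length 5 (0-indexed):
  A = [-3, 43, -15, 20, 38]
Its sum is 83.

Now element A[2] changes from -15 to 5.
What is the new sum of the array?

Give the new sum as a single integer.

Answer: 103

Derivation:
Old value at index 2: -15
New value at index 2: 5
Delta = 5 - -15 = 20
New sum = old_sum + delta = 83 + (20) = 103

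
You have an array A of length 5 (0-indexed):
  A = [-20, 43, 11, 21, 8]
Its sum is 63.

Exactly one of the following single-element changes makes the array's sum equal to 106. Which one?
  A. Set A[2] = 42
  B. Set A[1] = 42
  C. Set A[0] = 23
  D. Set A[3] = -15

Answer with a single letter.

Answer: C

Derivation:
Option A: A[2] 11->42, delta=31, new_sum=63+(31)=94
Option B: A[1] 43->42, delta=-1, new_sum=63+(-1)=62
Option C: A[0] -20->23, delta=43, new_sum=63+(43)=106 <-- matches target
Option D: A[3] 21->-15, delta=-36, new_sum=63+(-36)=27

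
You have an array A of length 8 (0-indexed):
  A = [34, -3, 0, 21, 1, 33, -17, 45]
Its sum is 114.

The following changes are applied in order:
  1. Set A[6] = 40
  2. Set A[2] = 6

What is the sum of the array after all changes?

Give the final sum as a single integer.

Answer: 177

Derivation:
Initial sum: 114
Change 1: A[6] -17 -> 40, delta = 57, sum = 171
Change 2: A[2] 0 -> 6, delta = 6, sum = 177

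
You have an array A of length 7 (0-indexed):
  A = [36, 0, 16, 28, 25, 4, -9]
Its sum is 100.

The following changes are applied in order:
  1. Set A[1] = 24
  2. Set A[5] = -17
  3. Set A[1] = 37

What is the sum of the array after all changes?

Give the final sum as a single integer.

Initial sum: 100
Change 1: A[1] 0 -> 24, delta = 24, sum = 124
Change 2: A[5] 4 -> -17, delta = -21, sum = 103
Change 3: A[1] 24 -> 37, delta = 13, sum = 116

Answer: 116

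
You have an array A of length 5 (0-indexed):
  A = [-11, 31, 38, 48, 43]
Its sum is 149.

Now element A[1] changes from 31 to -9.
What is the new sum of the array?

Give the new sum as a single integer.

Old value at index 1: 31
New value at index 1: -9
Delta = -9 - 31 = -40
New sum = old_sum + delta = 149 + (-40) = 109

Answer: 109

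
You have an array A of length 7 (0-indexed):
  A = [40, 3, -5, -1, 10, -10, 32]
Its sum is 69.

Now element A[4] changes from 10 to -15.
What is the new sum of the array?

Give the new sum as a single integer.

Answer: 44

Derivation:
Old value at index 4: 10
New value at index 4: -15
Delta = -15 - 10 = -25
New sum = old_sum + delta = 69 + (-25) = 44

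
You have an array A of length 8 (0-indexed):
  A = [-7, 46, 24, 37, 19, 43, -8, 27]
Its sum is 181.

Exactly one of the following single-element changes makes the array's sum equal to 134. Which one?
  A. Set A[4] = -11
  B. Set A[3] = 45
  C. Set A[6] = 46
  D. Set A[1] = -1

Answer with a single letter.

Option A: A[4] 19->-11, delta=-30, new_sum=181+(-30)=151
Option B: A[3] 37->45, delta=8, new_sum=181+(8)=189
Option C: A[6] -8->46, delta=54, new_sum=181+(54)=235
Option D: A[1] 46->-1, delta=-47, new_sum=181+(-47)=134 <-- matches target

Answer: D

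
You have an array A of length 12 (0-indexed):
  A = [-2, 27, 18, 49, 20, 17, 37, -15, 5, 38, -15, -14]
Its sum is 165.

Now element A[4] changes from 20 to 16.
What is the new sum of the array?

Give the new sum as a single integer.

Old value at index 4: 20
New value at index 4: 16
Delta = 16 - 20 = -4
New sum = old_sum + delta = 165 + (-4) = 161

Answer: 161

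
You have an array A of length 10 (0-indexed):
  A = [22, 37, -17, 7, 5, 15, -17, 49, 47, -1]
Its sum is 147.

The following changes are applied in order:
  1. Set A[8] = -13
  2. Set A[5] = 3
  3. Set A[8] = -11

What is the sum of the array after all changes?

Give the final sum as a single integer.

Answer: 77

Derivation:
Initial sum: 147
Change 1: A[8] 47 -> -13, delta = -60, sum = 87
Change 2: A[5] 15 -> 3, delta = -12, sum = 75
Change 3: A[8] -13 -> -11, delta = 2, sum = 77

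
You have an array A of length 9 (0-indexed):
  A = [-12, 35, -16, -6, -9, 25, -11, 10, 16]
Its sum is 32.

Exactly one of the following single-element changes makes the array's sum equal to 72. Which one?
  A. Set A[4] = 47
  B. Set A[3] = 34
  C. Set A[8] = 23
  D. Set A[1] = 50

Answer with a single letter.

Answer: B

Derivation:
Option A: A[4] -9->47, delta=56, new_sum=32+(56)=88
Option B: A[3] -6->34, delta=40, new_sum=32+(40)=72 <-- matches target
Option C: A[8] 16->23, delta=7, new_sum=32+(7)=39
Option D: A[1] 35->50, delta=15, new_sum=32+(15)=47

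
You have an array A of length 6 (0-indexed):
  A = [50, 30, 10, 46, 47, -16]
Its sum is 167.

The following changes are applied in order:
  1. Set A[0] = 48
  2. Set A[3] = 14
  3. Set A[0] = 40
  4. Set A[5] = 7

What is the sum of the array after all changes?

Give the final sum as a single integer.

Initial sum: 167
Change 1: A[0] 50 -> 48, delta = -2, sum = 165
Change 2: A[3] 46 -> 14, delta = -32, sum = 133
Change 3: A[0] 48 -> 40, delta = -8, sum = 125
Change 4: A[5] -16 -> 7, delta = 23, sum = 148

Answer: 148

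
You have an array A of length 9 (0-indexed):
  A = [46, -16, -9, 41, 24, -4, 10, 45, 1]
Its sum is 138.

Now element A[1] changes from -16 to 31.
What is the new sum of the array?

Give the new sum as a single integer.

Old value at index 1: -16
New value at index 1: 31
Delta = 31 - -16 = 47
New sum = old_sum + delta = 138 + (47) = 185

Answer: 185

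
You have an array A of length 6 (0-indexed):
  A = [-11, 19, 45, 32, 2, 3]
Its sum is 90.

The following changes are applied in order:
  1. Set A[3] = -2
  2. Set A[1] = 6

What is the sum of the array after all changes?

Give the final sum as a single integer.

Answer: 43

Derivation:
Initial sum: 90
Change 1: A[3] 32 -> -2, delta = -34, sum = 56
Change 2: A[1] 19 -> 6, delta = -13, sum = 43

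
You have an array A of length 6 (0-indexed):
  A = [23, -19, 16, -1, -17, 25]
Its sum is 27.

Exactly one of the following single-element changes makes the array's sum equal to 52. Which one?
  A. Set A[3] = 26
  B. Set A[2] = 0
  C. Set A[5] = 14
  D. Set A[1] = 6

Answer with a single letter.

Option A: A[3] -1->26, delta=27, new_sum=27+(27)=54
Option B: A[2] 16->0, delta=-16, new_sum=27+(-16)=11
Option C: A[5] 25->14, delta=-11, new_sum=27+(-11)=16
Option D: A[1] -19->6, delta=25, new_sum=27+(25)=52 <-- matches target

Answer: D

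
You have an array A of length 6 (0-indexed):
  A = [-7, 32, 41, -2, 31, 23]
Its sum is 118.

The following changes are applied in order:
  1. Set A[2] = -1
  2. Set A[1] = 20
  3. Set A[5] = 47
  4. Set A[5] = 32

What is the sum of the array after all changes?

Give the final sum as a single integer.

Answer: 73

Derivation:
Initial sum: 118
Change 1: A[2] 41 -> -1, delta = -42, sum = 76
Change 2: A[1] 32 -> 20, delta = -12, sum = 64
Change 3: A[5] 23 -> 47, delta = 24, sum = 88
Change 4: A[5] 47 -> 32, delta = -15, sum = 73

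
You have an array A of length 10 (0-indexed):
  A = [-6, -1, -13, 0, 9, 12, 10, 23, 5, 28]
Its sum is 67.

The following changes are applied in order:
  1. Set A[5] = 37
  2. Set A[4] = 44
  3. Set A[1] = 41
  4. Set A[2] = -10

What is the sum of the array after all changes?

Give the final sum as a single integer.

Answer: 172

Derivation:
Initial sum: 67
Change 1: A[5] 12 -> 37, delta = 25, sum = 92
Change 2: A[4] 9 -> 44, delta = 35, sum = 127
Change 3: A[1] -1 -> 41, delta = 42, sum = 169
Change 4: A[2] -13 -> -10, delta = 3, sum = 172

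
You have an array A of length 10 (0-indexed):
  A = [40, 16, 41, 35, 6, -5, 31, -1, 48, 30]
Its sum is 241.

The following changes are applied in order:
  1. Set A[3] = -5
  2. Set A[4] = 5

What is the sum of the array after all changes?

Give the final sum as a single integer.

Answer: 200

Derivation:
Initial sum: 241
Change 1: A[3] 35 -> -5, delta = -40, sum = 201
Change 2: A[4] 6 -> 5, delta = -1, sum = 200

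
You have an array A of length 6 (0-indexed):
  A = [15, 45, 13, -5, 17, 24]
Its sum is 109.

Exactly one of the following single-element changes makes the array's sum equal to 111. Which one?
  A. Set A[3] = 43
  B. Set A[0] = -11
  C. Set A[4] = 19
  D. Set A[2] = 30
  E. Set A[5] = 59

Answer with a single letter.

Answer: C

Derivation:
Option A: A[3] -5->43, delta=48, new_sum=109+(48)=157
Option B: A[0] 15->-11, delta=-26, new_sum=109+(-26)=83
Option C: A[4] 17->19, delta=2, new_sum=109+(2)=111 <-- matches target
Option D: A[2] 13->30, delta=17, new_sum=109+(17)=126
Option E: A[5] 24->59, delta=35, new_sum=109+(35)=144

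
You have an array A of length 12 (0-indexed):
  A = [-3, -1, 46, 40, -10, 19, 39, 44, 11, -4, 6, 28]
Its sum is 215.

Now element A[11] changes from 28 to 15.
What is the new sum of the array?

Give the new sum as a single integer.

Old value at index 11: 28
New value at index 11: 15
Delta = 15 - 28 = -13
New sum = old_sum + delta = 215 + (-13) = 202

Answer: 202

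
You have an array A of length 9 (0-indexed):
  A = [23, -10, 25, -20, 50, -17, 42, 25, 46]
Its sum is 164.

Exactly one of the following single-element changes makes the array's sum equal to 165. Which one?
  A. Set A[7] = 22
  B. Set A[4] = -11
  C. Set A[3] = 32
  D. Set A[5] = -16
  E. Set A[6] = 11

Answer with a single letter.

Answer: D

Derivation:
Option A: A[7] 25->22, delta=-3, new_sum=164+(-3)=161
Option B: A[4] 50->-11, delta=-61, new_sum=164+(-61)=103
Option C: A[3] -20->32, delta=52, new_sum=164+(52)=216
Option D: A[5] -17->-16, delta=1, new_sum=164+(1)=165 <-- matches target
Option E: A[6] 42->11, delta=-31, new_sum=164+(-31)=133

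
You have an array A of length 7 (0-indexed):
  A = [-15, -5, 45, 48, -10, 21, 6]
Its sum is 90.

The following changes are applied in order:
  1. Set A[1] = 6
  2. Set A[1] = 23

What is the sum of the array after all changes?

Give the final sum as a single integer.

Answer: 118

Derivation:
Initial sum: 90
Change 1: A[1] -5 -> 6, delta = 11, sum = 101
Change 2: A[1] 6 -> 23, delta = 17, sum = 118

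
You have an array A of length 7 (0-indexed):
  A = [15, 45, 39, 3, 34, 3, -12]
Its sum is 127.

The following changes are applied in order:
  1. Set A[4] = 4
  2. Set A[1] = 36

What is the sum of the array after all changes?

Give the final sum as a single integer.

Initial sum: 127
Change 1: A[4] 34 -> 4, delta = -30, sum = 97
Change 2: A[1] 45 -> 36, delta = -9, sum = 88

Answer: 88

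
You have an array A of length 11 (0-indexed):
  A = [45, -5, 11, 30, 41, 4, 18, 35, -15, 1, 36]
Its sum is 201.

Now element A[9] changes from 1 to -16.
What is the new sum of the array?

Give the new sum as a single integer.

Old value at index 9: 1
New value at index 9: -16
Delta = -16 - 1 = -17
New sum = old_sum + delta = 201 + (-17) = 184

Answer: 184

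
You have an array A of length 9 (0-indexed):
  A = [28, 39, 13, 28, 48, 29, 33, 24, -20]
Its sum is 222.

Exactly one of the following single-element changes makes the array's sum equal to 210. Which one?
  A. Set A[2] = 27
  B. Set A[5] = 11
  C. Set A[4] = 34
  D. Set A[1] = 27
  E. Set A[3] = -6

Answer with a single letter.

Option A: A[2] 13->27, delta=14, new_sum=222+(14)=236
Option B: A[5] 29->11, delta=-18, new_sum=222+(-18)=204
Option C: A[4] 48->34, delta=-14, new_sum=222+(-14)=208
Option D: A[1] 39->27, delta=-12, new_sum=222+(-12)=210 <-- matches target
Option E: A[3] 28->-6, delta=-34, new_sum=222+(-34)=188

Answer: D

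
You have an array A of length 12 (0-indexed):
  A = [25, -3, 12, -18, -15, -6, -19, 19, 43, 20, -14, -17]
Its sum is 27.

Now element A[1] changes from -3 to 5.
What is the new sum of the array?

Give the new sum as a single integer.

Old value at index 1: -3
New value at index 1: 5
Delta = 5 - -3 = 8
New sum = old_sum + delta = 27 + (8) = 35

Answer: 35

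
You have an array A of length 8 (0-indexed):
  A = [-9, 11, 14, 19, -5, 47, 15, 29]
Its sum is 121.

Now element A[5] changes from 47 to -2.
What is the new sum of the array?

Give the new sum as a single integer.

Answer: 72

Derivation:
Old value at index 5: 47
New value at index 5: -2
Delta = -2 - 47 = -49
New sum = old_sum + delta = 121 + (-49) = 72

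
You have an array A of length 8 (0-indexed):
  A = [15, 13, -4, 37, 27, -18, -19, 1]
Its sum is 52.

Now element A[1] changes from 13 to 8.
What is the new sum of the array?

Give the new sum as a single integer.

Answer: 47

Derivation:
Old value at index 1: 13
New value at index 1: 8
Delta = 8 - 13 = -5
New sum = old_sum + delta = 52 + (-5) = 47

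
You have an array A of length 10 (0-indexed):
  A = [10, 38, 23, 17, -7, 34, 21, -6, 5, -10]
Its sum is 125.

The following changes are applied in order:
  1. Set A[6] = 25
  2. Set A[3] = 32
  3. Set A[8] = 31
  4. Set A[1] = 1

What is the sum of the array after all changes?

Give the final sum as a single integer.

Initial sum: 125
Change 1: A[6] 21 -> 25, delta = 4, sum = 129
Change 2: A[3] 17 -> 32, delta = 15, sum = 144
Change 3: A[8] 5 -> 31, delta = 26, sum = 170
Change 4: A[1] 38 -> 1, delta = -37, sum = 133

Answer: 133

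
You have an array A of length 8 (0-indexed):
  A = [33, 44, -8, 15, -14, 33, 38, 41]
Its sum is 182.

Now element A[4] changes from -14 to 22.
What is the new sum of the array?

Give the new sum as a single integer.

Answer: 218

Derivation:
Old value at index 4: -14
New value at index 4: 22
Delta = 22 - -14 = 36
New sum = old_sum + delta = 182 + (36) = 218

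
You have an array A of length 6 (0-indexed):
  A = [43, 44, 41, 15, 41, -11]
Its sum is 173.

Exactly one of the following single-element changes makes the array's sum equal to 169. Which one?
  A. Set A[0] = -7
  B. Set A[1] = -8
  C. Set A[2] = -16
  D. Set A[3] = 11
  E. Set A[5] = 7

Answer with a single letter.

Answer: D

Derivation:
Option A: A[0] 43->-7, delta=-50, new_sum=173+(-50)=123
Option B: A[1] 44->-8, delta=-52, new_sum=173+(-52)=121
Option C: A[2] 41->-16, delta=-57, new_sum=173+(-57)=116
Option D: A[3] 15->11, delta=-4, new_sum=173+(-4)=169 <-- matches target
Option E: A[5] -11->7, delta=18, new_sum=173+(18)=191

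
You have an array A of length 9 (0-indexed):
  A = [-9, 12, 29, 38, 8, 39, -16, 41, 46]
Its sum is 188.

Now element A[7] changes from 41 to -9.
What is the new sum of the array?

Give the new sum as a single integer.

Old value at index 7: 41
New value at index 7: -9
Delta = -9 - 41 = -50
New sum = old_sum + delta = 188 + (-50) = 138

Answer: 138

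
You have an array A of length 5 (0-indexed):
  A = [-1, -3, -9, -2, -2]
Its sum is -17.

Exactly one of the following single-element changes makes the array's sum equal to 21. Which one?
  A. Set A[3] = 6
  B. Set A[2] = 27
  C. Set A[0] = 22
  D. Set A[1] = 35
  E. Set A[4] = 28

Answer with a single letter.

Answer: D

Derivation:
Option A: A[3] -2->6, delta=8, new_sum=-17+(8)=-9
Option B: A[2] -9->27, delta=36, new_sum=-17+(36)=19
Option C: A[0] -1->22, delta=23, new_sum=-17+(23)=6
Option D: A[1] -3->35, delta=38, new_sum=-17+(38)=21 <-- matches target
Option E: A[4] -2->28, delta=30, new_sum=-17+(30)=13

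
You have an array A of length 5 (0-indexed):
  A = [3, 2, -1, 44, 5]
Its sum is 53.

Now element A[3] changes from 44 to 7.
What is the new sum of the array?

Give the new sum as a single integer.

Answer: 16

Derivation:
Old value at index 3: 44
New value at index 3: 7
Delta = 7 - 44 = -37
New sum = old_sum + delta = 53 + (-37) = 16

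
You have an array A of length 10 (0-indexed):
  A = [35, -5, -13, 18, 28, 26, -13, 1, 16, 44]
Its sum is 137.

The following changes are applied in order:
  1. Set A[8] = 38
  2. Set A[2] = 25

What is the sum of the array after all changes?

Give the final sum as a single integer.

Initial sum: 137
Change 1: A[8] 16 -> 38, delta = 22, sum = 159
Change 2: A[2] -13 -> 25, delta = 38, sum = 197

Answer: 197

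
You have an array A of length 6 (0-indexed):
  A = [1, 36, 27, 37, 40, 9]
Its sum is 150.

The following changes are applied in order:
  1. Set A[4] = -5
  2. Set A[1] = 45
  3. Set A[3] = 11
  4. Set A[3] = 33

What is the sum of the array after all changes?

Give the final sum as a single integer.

Answer: 110

Derivation:
Initial sum: 150
Change 1: A[4] 40 -> -5, delta = -45, sum = 105
Change 2: A[1] 36 -> 45, delta = 9, sum = 114
Change 3: A[3] 37 -> 11, delta = -26, sum = 88
Change 4: A[3] 11 -> 33, delta = 22, sum = 110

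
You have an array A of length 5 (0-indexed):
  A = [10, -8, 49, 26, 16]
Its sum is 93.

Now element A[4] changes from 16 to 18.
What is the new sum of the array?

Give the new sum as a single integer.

Answer: 95

Derivation:
Old value at index 4: 16
New value at index 4: 18
Delta = 18 - 16 = 2
New sum = old_sum + delta = 93 + (2) = 95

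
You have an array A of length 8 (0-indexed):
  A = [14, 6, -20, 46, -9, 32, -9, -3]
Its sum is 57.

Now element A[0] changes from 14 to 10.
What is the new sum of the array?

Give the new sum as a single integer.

Answer: 53

Derivation:
Old value at index 0: 14
New value at index 0: 10
Delta = 10 - 14 = -4
New sum = old_sum + delta = 57 + (-4) = 53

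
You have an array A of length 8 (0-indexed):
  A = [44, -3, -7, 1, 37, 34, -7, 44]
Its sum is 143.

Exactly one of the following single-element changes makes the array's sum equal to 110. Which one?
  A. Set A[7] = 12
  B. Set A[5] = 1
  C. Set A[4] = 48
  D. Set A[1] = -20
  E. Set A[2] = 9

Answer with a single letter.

Option A: A[7] 44->12, delta=-32, new_sum=143+(-32)=111
Option B: A[5] 34->1, delta=-33, new_sum=143+(-33)=110 <-- matches target
Option C: A[4] 37->48, delta=11, new_sum=143+(11)=154
Option D: A[1] -3->-20, delta=-17, new_sum=143+(-17)=126
Option E: A[2] -7->9, delta=16, new_sum=143+(16)=159

Answer: B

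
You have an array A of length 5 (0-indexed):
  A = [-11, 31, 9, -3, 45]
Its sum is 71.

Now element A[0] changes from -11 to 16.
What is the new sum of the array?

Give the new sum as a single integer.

Answer: 98

Derivation:
Old value at index 0: -11
New value at index 0: 16
Delta = 16 - -11 = 27
New sum = old_sum + delta = 71 + (27) = 98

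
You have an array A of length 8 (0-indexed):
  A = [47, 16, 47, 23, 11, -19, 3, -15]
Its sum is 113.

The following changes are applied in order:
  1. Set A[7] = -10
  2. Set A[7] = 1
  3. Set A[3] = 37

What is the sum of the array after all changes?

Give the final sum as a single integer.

Answer: 143

Derivation:
Initial sum: 113
Change 1: A[7] -15 -> -10, delta = 5, sum = 118
Change 2: A[7] -10 -> 1, delta = 11, sum = 129
Change 3: A[3] 23 -> 37, delta = 14, sum = 143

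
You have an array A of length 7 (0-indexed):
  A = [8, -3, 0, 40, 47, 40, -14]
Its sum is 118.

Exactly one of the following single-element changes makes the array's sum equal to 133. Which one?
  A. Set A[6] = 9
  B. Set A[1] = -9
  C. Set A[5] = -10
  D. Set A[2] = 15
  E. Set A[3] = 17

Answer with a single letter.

Answer: D

Derivation:
Option A: A[6] -14->9, delta=23, new_sum=118+(23)=141
Option B: A[1] -3->-9, delta=-6, new_sum=118+(-6)=112
Option C: A[5] 40->-10, delta=-50, new_sum=118+(-50)=68
Option D: A[2] 0->15, delta=15, new_sum=118+(15)=133 <-- matches target
Option E: A[3] 40->17, delta=-23, new_sum=118+(-23)=95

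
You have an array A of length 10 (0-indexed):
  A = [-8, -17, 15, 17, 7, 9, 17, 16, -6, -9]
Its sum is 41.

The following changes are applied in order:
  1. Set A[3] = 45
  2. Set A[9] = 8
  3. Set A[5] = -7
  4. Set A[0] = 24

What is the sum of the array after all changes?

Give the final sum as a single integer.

Initial sum: 41
Change 1: A[3] 17 -> 45, delta = 28, sum = 69
Change 2: A[9] -9 -> 8, delta = 17, sum = 86
Change 3: A[5] 9 -> -7, delta = -16, sum = 70
Change 4: A[0] -8 -> 24, delta = 32, sum = 102

Answer: 102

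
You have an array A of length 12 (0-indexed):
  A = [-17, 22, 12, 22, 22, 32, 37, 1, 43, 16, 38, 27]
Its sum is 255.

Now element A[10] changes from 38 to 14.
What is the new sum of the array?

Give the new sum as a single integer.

Old value at index 10: 38
New value at index 10: 14
Delta = 14 - 38 = -24
New sum = old_sum + delta = 255 + (-24) = 231

Answer: 231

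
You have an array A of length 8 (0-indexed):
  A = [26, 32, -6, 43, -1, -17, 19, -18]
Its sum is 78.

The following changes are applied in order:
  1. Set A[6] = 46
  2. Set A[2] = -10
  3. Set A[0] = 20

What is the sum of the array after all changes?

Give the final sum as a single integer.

Initial sum: 78
Change 1: A[6] 19 -> 46, delta = 27, sum = 105
Change 2: A[2] -6 -> -10, delta = -4, sum = 101
Change 3: A[0] 26 -> 20, delta = -6, sum = 95

Answer: 95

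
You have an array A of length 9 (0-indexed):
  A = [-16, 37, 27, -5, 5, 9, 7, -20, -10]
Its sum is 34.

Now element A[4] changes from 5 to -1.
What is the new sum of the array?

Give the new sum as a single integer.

Answer: 28

Derivation:
Old value at index 4: 5
New value at index 4: -1
Delta = -1 - 5 = -6
New sum = old_sum + delta = 34 + (-6) = 28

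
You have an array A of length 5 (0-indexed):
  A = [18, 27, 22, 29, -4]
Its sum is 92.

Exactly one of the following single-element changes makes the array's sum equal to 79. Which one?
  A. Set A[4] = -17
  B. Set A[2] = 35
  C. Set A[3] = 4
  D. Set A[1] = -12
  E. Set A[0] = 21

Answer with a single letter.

Option A: A[4] -4->-17, delta=-13, new_sum=92+(-13)=79 <-- matches target
Option B: A[2] 22->35, delta=13, new_sum=92+(13)=105
Option C: A[3] 29->4, delta=-25, new_sum=92+(-25)=67
Option D: A[1] 27->-12, delta=-39, new_sum=92+(-39)=53
Option E: A[0] 18->21, delta=3, new_sum=92+(3)=95

Answer: A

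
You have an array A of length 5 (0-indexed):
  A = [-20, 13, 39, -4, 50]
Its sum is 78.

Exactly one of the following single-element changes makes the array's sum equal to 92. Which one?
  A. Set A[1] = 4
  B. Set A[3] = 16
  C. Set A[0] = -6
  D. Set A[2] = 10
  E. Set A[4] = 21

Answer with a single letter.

Answer: C

Derivation:
Option A: A[1] 13->4, delta=-9, new_sum=78+(-9)=69
Option B: A[3] -4->16, delta=20, new_sum=78+(20)=98
Option C: A[0] -20->-6, delta=14, new_sum=78+(14)=92 <-- matches target
Option D: A[2] 39->10, delta=-29, new_sum=78+(-29)=49
Option E: A[4] 50->21, delta=-29, new_sum=78+(-29)=49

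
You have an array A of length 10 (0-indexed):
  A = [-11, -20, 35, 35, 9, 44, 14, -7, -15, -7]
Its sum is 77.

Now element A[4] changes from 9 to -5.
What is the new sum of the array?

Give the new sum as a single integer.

Answer: 63

Derivation:
Old value at index 4: 9
New value at index 4: -5
Delta = -5 - 9 = -14
New sum = old_sum + delta = 77 + (-14) = 63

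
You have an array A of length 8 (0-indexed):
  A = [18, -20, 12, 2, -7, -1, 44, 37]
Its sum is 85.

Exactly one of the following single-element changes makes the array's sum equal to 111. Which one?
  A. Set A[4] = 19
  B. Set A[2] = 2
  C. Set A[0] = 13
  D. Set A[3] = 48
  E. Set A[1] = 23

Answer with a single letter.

Answer: A

Derivation:
Option A: A[4] -7->19, delta=26, new_sum=85+(26)=111 <-- matches target
Option B: A[2] 12->2, delta=-10, new_sum=85+(-10)=75
Option C: A[0] 18->13, delta=-5, new_sum=85+(-5)=80
Option D: A[3] 2->48, delta=46, new_sum=85+(46)=131
Option E: A[1] -20->23, delta=43, new_sum=85+(43)=128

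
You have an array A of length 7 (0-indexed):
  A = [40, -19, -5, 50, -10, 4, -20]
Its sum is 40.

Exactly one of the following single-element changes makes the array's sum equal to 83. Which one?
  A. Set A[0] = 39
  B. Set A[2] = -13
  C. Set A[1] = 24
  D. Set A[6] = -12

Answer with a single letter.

Answer: C

Derivation:
Option A: A[0] 40->39, delta=-1, new_sum=40+(-1)=39
Option B: A[2] -5->-13, delta=-8, new_sum=40+(-8)=32
Option C: A[1] -19->24, delta=43, new_sum=40+(43)=83 <-- matches target
Option D: A[6] -20->-12, delta=8, new_sum=40+(8)=48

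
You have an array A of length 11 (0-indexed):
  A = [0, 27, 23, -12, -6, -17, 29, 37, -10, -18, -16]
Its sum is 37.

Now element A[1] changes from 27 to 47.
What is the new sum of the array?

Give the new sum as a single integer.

Answer: 57

Derivation:
Old value at index 1: 27
New value at index 1: 47
Delta = 47 - 27 = 20
New sum = old_sum + delta = 37 + (20) = 57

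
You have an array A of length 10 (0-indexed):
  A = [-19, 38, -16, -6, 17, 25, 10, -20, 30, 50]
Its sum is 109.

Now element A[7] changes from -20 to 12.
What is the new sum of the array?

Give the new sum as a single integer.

Answer: 141

Derivation:
Old value at index 7: -20
New value at index 7: 12
Delta = 12 - -20 = 32
New sum = old_sum + delta = 109 + (32) = 141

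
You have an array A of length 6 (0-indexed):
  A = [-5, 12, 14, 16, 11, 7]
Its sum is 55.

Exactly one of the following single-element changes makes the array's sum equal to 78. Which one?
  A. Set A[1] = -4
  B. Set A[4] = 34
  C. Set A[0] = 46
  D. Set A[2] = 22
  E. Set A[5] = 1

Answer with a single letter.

Answer: B

Derivation:
Option A: A[1] 12->-4, delta=-16, new_sum=55+(-16)=39
Option B: A[4] 11->34, delta=23, new_sum=55+(23)=78 <-- matches target
Option C: A[0] -5->46, delta=51, new_sum=55+(51)=106
Option D: A[2] 14->22, delta=8, new_sum=55+(8)=63
Option E: A[5] 7->1, delta=-6, new_sum=55+(-6)=49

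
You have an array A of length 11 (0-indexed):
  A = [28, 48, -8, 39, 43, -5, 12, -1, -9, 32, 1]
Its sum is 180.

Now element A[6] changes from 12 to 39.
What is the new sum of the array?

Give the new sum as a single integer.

Answer: 207

Derivation:
Old value at index 6: 12
New value at index 6: 39
Delta = 39 - 12 = 27
New sum = old_sum + delta = 180 + (27) = 207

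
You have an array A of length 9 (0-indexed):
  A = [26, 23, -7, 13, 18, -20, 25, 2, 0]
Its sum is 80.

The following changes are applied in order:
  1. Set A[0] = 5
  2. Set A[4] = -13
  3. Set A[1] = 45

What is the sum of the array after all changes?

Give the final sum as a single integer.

Answer: 50

Derivation:
Initial sum: 80
Change 1: A[0] 26 -> 5, delta = -21, sum = 59
Change 2: A[4] 18 -> -13, delta = -31, sum = 28
Change 3: A[1] 23 -> 45, delta = 22, sum = 50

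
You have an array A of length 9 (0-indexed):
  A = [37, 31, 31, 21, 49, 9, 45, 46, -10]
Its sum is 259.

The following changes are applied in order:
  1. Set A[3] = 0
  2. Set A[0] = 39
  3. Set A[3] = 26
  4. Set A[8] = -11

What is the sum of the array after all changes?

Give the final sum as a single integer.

Answer: 265

Derivation:
Initial sum: 259
Change 1: A[3] 21 -> 0, delta = -21, sum = 238
Change 2: A[0] 37 -> 39, delta = 2, sum = 240
Change 3: A[3] 0 -> 26, delta = 26, sum = 266
Change 4: A[8] -10 -> -11, delta = -1, sum = 265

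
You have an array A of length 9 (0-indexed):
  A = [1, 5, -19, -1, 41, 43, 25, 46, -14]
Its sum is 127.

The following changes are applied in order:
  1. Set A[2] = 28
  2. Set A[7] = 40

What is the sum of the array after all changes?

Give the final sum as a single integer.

Initial sum: 127
Change 1: A[2] -19 -> 28, delta = 47, sum = 174
Change 2: A[7] 46 -> 40, delta = -6, sum = 168

Answer: 168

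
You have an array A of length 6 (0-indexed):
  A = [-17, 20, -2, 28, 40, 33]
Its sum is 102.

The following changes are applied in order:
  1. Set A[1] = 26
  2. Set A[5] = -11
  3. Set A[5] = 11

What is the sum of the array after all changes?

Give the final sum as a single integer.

Initial sum: 102
Change 1: A[1] 20 -> 26, delta = 6, sum = 108
Change 2: A[5] 33 -> -11, delta = -44, sum = 64
Change 3: A[5] -11 -> 11, delta = 22, sum = 86

Answer: 86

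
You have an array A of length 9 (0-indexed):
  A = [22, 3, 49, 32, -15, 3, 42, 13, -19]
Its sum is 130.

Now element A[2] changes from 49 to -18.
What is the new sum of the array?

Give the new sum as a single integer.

Answer: 63

Derivation:
Old value at index 2: 49
New value at index 2: -18
Delta = -18 - 49 = -67
New sum = old_sum + delta = 130 + (-67) = 63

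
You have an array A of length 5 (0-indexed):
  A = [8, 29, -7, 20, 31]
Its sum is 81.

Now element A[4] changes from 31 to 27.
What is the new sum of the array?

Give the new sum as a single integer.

Old value at index 4: 31
New value at index 4: 27
Delta = 27 - 31 = -4
New sum = old_sum + delta = 81 + (-4) = 77

Answer: 77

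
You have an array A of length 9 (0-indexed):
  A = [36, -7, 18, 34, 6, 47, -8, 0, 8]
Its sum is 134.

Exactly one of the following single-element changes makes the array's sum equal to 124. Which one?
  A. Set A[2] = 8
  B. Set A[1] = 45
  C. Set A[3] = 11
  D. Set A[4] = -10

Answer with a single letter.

Answer: A

Derivation:
Option A: A[2] 18->8, delta=-10, new_sum=134+(-10)=124 <-- matches target
Option B: A[1] -7->45, delta=52, new_sum=134+(52)=186
Option C: A[3] 34->11, delta=-23, new_sum=134+(-23)=111
Option D: A[4] 6->-10, delta=-16, new_sum=134+(-16)=118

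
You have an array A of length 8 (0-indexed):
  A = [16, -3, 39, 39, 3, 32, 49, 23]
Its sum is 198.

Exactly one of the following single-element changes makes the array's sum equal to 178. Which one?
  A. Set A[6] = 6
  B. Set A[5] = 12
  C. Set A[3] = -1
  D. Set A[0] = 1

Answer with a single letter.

Option A: A[6] 49->6, delta=-43, new_sum=198+(-43)=155
Option B: A[5] 32->12, delta=-20, new_sum=198+(-20)=178 <-- matches target
Option C: A[3] 39->-1, delta=-40, new_sum=198+(-40)=158
Option D: A[0] 16->1, delta=-15, new_sum=198+(-15)=183

Answer: B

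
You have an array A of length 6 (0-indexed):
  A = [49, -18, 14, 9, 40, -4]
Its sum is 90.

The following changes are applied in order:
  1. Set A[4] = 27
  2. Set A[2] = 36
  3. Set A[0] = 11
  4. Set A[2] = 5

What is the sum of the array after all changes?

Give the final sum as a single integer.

Answer: 30

Derivation:
Initial sum: 90
Change 1: A[4] 40 -> 27, delta = -13, sum = 77
Change 2: A[2] 14 -> 36, delta = 22, sum = 99
Change 3: A[0] 49 -> 11, delta = -38, sum = 61
Change 4: A[2] 36 -> 5, delta = -31, sum = 30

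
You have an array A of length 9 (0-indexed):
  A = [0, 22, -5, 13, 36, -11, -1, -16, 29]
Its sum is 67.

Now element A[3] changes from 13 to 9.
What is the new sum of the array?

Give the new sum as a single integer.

Answer: 63

Derivation:
Old value at index 3: 13
New value at index 3: 9
Delta = 9 - 13 = -4
New sum = old_sum + delta = 67 + (-4) = 63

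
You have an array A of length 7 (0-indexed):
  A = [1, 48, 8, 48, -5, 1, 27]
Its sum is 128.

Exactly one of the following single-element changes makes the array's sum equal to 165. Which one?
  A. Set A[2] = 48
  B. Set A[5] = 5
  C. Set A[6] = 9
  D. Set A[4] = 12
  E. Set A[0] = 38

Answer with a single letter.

Answer: E

Derivation:
Option A: A[2] 8->48, delta=40, new_sum=128+(40)=168
Option B: A[5] 1->5, delta=4, new_sum=128+(4)=132
Option C: A[6] 27->9, delta=-18, new_sum=128+(-18)=110
Option D: A[4] -5->12, delta=17, new_sum=128+(17)=145
Option E: A[0] 1->38, delta=37, new_sum=128+(37)=165 <-- matches target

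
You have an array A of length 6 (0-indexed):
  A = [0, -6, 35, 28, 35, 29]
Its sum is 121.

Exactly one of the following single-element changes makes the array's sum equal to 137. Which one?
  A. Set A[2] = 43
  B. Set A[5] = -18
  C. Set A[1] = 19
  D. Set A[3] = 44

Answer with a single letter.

Option A: A[2] 35->43, delta=8, new_sum=121+(8)=129
Option B: A[5] 29->-18, delta=-47, new_sum=121+(-47)=74
Option C: A[1] -6->19, delta=25, new_sum=121+(25)=146
Option D: A[3] 28->44, delta=16, new_sum=121+(16)=137 <-- matches target

Answer: D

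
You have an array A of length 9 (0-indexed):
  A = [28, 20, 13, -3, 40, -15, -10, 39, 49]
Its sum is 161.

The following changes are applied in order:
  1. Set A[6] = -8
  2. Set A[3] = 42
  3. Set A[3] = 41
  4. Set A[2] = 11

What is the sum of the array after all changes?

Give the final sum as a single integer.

Initial sum: 161
Change 1: A[6] -10 -> -8, delta = 2, sum = 163
Change 2: A[3] -3 -> 42, delta = 45, sum = 208
Change 3: A[3] 42 -> 41, delta = -1, sum = 207
Change 4: A[2] 13 -> 11, delta = -2, sum = 205

Answer: 205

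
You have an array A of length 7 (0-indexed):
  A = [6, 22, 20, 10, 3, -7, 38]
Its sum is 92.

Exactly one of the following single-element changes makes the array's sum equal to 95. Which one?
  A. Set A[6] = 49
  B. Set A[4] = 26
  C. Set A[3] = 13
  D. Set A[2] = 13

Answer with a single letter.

Option A: A[6] 38->49, delta=11, new_sum=92+(11)=103
Option B: A[4] 3->26, delta=23, new_sum=92+(23)=115
Option C: A[3] 10->13, delta=3, new_sum=92+(3)=95 <-- matches target
Option D: A[2] 20->13, delta=-7, new_sum=92+(-7)=85

Answer: C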